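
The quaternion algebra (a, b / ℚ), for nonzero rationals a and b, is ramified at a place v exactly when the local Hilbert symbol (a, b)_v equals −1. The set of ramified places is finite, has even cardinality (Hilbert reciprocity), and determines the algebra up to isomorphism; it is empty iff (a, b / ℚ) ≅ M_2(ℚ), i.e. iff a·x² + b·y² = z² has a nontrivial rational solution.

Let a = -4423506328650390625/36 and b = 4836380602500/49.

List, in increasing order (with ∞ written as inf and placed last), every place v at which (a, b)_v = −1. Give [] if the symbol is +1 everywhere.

[7, 43]

Mod squares: a ≡ -61705, b ≡ 23883361. Check v ∈ {∞, 2, 3, 5, 7, 19, 23, 31, 41, 43}.
v=19: a=19^2·(≡6), b=19^1·(≡9) mod 19; (6|19)=+1, (9|19)=+1; (−1)^{2·1·9}·(+1)^1·(+1)^2 = +1.
v=5: a=5^9·(≡1), b=5^4·(≡1) mod 5; (1|5)=+1, (1|5)=+1; (−1)^{9·4·2}·(+1)^4·(+1)^9 = +1.
v=41: a=41^1·(≡12), b=41^1·(≡35) mod 41; (12|41)=-1, (35|41)=-1; (−1)^{1·1·20}·(-1)^1·(-1)^1 = +1.
v=7: a=7^1·(≡3), b=7^-2·(≡6) mod 7; (3|7)=-1, (6|7)=-1; (−1)^{1·-2·3}·(-1)^-2·(-1)^1 = -1.
v=43: a=43^1·(≡39), b=43^1·(≡20) mod 43; (39|43)=-1, (20|43)=-1; (−1)^{1·1·21}·(-1)^1·(-1)^1 = -1.
v=2: v_2(a)=-2, v_2(b)=2; units ≡ 7, 1 (mod 8); ε·ε+αω+βω = 1·0+-2·0+2·0 ≡ 0  ⇒  (a,b)_2 = +1.
v=∞: -61705 < 0 and 23883361 > 0  ⇒  (a,b)_∞ = +1.
v=23: a=23^2·(≡6), b=23^1·(≡8) mod 23; (6|23)=+1, (8|23)=+1; (−1)^{2·1·11}·(+1)^1·(+1)^2 = +1.
v=31: a=31^2·(≡7), b=31^1·(≡5) mod 31; (7|31)=+1, (5|31)=+1; (−1)^{2·1·15}·(+1)^1·(+1)^2 = +1.
v=3: a=3^-2·(≡2), b=3^4·(≡1) mod 3; (2|3)=-1, (1|3)=+1; (−1)^{-2·4·1}·(-1)^4·(+1)^-2 = +1.
Ram(-61705, 23883361) = {7, 43}; no ℚ_7-point on the conic.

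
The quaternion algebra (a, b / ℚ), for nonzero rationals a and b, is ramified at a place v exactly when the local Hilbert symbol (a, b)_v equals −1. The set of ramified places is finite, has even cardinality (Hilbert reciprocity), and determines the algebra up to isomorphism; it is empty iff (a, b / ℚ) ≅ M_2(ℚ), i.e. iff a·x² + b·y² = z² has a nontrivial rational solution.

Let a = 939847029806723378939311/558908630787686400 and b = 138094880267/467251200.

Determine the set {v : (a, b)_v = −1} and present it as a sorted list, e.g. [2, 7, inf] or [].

[17, 19]

Mod squares: a ≡ 31, b ≡ 969. Check v ∈ {∞, 2, 3, 5, 13, 17, 19, 23, 29, 31}.
v=2: v_2(a)=-30, v_2(b)=-12; units ≡ 7, 1 (mod 8); ε·ε+αω+βω = 1·0+-30·0+-12·0 ≡ 0  ⇒  (a,b)_2 = +1.
v=13: a=13^-4·(≡11), b=13^-2·(≡7) mod 13; (11|13)=-1, (7|13)=-1; (−1)^{-4·-2·6}·(-1)^-2·(-1)^-4 = +1.
v=23: a=23^2·(≡18), b=23^2·(≡18) mod 23; (18|23)=+1, (18|23)=+1; (−1)^{2·2·11}·(+1)^2·(+1)^2 = +1.
v=19: a=19^2·(≡13), b=19^1·(≡8) mod 19; (13|19)=-1, (8|19)=-1; (−1)^{2·1·9}·(-1)^1·(-1)^2 = -1.
v=3: a=3^-6·(≡1), b=3^-3·(≡2) mod 3; (1|3)=+1, (2|3)=-1; (−1)^{-6·-3·1}·(+1)^-3·(-1)^-6 = +1.
v=17: a=17^2·(≡3), b=17^1·(≡7) mod 17; (3|17)=-1, (7|17)=-1; (−1)^{2·1·8}·(-1)^1·(-1)^2 = -1.
v=29: a=29^6·(≡14), b=29^2·(≡17) mod 29; (14|29)=-1, (17|29)=-1; (−1)^{6·2·14}·(-1)^2·(-1)^6 = +1.
v=5: a=5^-2·(≡1), b=5^-2·(≡4) mod 5; (1|5)=+1, (4|5)=+1; (−1)^{-2·-2·2}·(+1)^-2·(+1)^-2 = +1.
v=∞: 31 > 0 and 969 > 0  ⇒  (a,b)_∞ = +1.
v=31: a=31^5·(≡25), b=31^2·(≡1) mod 31; (25|31)=+1, (1|31)=+1; (−1)^{5·2·15}·(+1)^2·(+1)^5 = +1.
Ram(31, 969) = {17, 19}; no ℚ_17-point on the conic.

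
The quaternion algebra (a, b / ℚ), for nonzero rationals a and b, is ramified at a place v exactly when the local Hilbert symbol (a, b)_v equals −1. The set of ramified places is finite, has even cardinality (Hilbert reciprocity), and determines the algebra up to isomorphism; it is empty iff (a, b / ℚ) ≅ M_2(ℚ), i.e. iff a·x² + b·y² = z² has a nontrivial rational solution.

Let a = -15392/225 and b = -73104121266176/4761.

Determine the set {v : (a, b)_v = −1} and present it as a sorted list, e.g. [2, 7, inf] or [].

(a, b) ≡ (-962, -6734) mod (ℚ^×)²; places V = {2, 3, 5, 7, 11, 13, 23, 37, ∞}.
(a,b)_13: α=1, u≡3; β=1, v≡6 (mod 13); (3|13)=+1, (6|13)=-1; sign (−1)^0·+1^1·-1^1 = -1.
(a,b)_7: α=0, u≡1; β=1, v≡1 (mod 7); (1|7)=+1, (1|7)=+1; sign (−1)^0·+1^1·+1^0 = +1.
(a,b)_37: α=1, u≡34; β=3, v≡33 (mod 37); (34|37)=+1, (33|37)=+1; sign (−1)^0·+1^3·+1^1 = +1.
(a,b)_3: α=-2, u≡1; β=-2, v≡1 (mod 3); (1|3)=+1, (1|3)=+1; sign (−1)^0·+1^-2·+1^-2 = +1.
(a,b)_∞: sgn(-962)=−, sgn(-6734)=−, so -1.
(a,b)_2: α=5, β=17; u≡7, v≡1 (mod 8); ε(u)ε(v)=1·0, αω(v)=5·0, βω(u)=17·0; sum ≡ 0  ⇒  +1.
(a,b)_5: α=-2, u≡2; β=0, v≡4 (mod 5); (2|5)=-1, (4|5)=+1; sign (−1)^0·-1^0·+1^-2 = +1.
(a,b)_11: α=0, u≡6; β=2, v≡1 (mod 11); (6|11)=-1, (1|11)=+1; sign (−1)^0·-1^2·+1^0 = +1.
(a,b)_23: α=0, u≡1; β=-2, v≡15 (mod 23); (1|23)=+1, (15|23)=-1; sign (−1)^0·+1^-2·-1^0 = +1.
Ram(-962, -6734) = {13, ∞}; no ℚ_13-point on the conic.

[13, inf]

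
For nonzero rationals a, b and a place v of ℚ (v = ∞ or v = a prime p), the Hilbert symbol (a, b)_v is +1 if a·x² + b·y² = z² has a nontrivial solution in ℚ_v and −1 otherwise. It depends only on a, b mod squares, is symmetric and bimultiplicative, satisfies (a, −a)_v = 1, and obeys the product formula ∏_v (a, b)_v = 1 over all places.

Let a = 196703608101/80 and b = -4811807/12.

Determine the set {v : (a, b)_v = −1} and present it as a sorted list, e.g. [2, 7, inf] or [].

[3, 7]

Mod squares: a ≡ 2145, b ≡ -119301. Check v ∈ {∞, 2, 3, 5, 7, 11, 13, 19, 23}.
v=7: a=7^4·(≡6), b=7^1·(≡4) mod 7; (6|7)=-1, (4|7)=+1; (−1)^{4·1·3}·(-1)^1·(+1)^4 = -1.
v=2: v_2(a)=-4, v_2(b)=-2; units ≡ 1, 3 (mod 8); ε·ε+αω+βω = 0·1+-4·1+-2·0 ≡ 0  ⇒  (a,b)_2 = +1.
v=11: a=11^1·(≡10), b=11^2·(≡9) mod 11; (10|11)=-1, (9|11)=+1; (−1)^{1·2·5}·(-1)^2·(+1)^1 = +1.
v=∞: 2145 > 0 and -119301 < 0  ⇒  (a,b)_∞ = +1.
v=19: a=19^2·(≡4), b=19^1·(≡3) mod 19; (4|19)=+1, (3|19)=-1; (−1)^{2·1·9}·(+1)^1·(-1)^2 = +1.
v=13: a=13^1·(≡1), b=13^1·(≡3) mod 13; (1|13)=+1, (3|13)=+1; (−1)^{1·1·6}·(+1)^1·(+1)^1 = +1.
v=23: a=23^2·(≡4), b=23^1·(≡21) mod 23; (4|23)=+1, (21|23)=-1; (−1)^{2·1·11}·(+1)^1·(-1)^2 = +1.
v=3: a=3^1·(≡1), b=3^-1·(≡1) mod 3; (1|3)=+1, (1|3)=+1; (−1)^{1·-1·1}·(+1)^-1·(+1)^1 = -1.
v=5: a=5^-1·(≡1), b=5^0·(≡4) mod 5; (1|5)=+1, (4|5)=+1; (−1)^{-1·0·2}·(+1)^0·(+1)^-1 = +1.
|Ram(2145, -119301)| = 2, even; anisotropic at {3, 7}.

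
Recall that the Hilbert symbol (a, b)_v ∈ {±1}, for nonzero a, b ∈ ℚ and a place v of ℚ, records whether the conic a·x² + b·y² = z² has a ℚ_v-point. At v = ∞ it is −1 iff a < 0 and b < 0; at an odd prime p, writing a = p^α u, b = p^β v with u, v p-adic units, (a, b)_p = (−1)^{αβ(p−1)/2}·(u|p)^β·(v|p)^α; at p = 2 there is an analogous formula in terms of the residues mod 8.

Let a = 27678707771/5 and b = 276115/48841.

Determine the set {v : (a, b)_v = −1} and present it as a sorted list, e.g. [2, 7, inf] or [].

[2, 5, 13, 31]

(a, b) ≡ (2162095, 115) mod (ℚ^×)²; places V = {2, 5, 7, 11, 13, 17, 23, 29, 31, 37, ∞}.
(a,b)_∞: sgn(2162095)=+, sgn(115)=+, so +1.
(a,b)_37: α=1, u≡1; β=0, v≡21 (mod 37); (1|37)=+1, (21|37)=+1; sign (−1)^0·+1^0·+1^1 = +1.
(a,b)_31: α=1, u≡26; β=0, v≡27 (mod 31); (26|31)=-1, (27|31)=-1; sign (−1)^0·-1^0·-1^1 = -1.
(a,b)_5: α=-1, u≡1; β=1, v≡3 (mod 5); (1|5)=+1, (3|5)=-1; sign (−1)^0·+1^1·-1^-1 = -1.
(a,b)_17: α=0, u≡9; β=-2, v≡16 (mod 17); (9|17)=+1, (16|17)=+1; sign (−1)^0·+1^-2·+1^0 = +1.
(a,b)_23: α=2, u≡9; β=1, v≡21 (mod 23); (9|23)=+1, (21|23)=-1; sign (−1)^0·+1^1·-1^2 = +1.
(a,b)_29: α=1, u≡6; β=0, v≡7 (mod 29); (6|29)=+1, (7|29)=+1; sign (−1)^0·+1^0·+1^1 = +1.
(a,b)_7: α=0, u≡3; β=4, v≡5 (mod 7); (3|7)=-1, (5|7)=-1; sign (−1)^0·-1^4·-1^0 = +1.
(a,b)_11: α=2, u≡4; β=0, v≡4 (mod 11); (4|11)=+1, (4|11)=+1; sign (−1)^0·+1^0·+1^2 = +1.
(a,b)_2: α=0, β=0; u≡7, v≡3 (mod 8); ε(u)ε(v)=1·1, αω(v)=0·1, βω(u)=0·0; sum ≡ 1  ⇒  -1.
(a,b)_13: α=1, u≡5; β=-2, v≡7 (mod 13); (5|13)=-1, (7|13)=-1; sign (−1)^0·-1^-2·-1^1 = -1.
(2162095, 115 / ℚ) ramifies at {2, 5, 13, 31}: a division algebra.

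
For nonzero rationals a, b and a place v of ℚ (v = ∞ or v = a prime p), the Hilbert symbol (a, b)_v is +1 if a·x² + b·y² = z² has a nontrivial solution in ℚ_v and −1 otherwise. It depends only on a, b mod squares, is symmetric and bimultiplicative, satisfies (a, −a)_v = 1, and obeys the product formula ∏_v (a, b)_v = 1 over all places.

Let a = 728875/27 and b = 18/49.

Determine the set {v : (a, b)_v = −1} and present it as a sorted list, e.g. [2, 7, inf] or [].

(a, b) ≡ (1785, 2) mod (ℚ^×)²; places V = {2, 3, 5, 7, 17, ∞}.
(a,b)_2: α=0, β=1; u≡1, v≡1 (mod 8); ε(u)ε(v)=0·0, αω(v)=0·0, βω(u)=1·0; sum ≡ 0  ⇒  +1.
(a,b)_5: α=3, u≡3; β=0, v≡2 (mod 5); (3|5)=-1, (2|5)=-1; sign (−1)^0·-1^0·-1^3 = -1.
(a,b)_17: α=1, u≡12; β=0, v≡8 (mod 17); (12|17)=-1, (8|17)=+1; sign (−1)^0·-1^0·+1^1 = +1.
(a,b)_∞: sgn(1785)=+, sgn(2)=+, so +1.
(a,b)_7: α=3, u≡3; β=-2, v≡4 (mod 7); (3|7)=-1, (4|7)=+1; sign (−1)^0·-1^-2·+1^3 = +1.
(a,b)_3: α=-3, u≡1; β=2, v≡2 (mod 3); (1|3)=+1, (2|3)=-1; sign (−1)^0·+1^2·-1^-3 = -1.
|Ram(1785, 2)| = 2, even; anisotropic at {3, 5}.

[3, 5]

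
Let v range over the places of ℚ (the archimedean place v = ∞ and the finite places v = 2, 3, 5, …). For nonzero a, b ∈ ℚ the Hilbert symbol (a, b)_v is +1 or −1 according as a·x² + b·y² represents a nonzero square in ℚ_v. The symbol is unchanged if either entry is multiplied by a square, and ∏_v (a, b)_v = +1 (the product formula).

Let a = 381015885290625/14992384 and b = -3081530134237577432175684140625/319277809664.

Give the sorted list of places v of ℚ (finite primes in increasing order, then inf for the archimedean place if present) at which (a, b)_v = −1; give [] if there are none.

Mod squares: a ≡ 1110265, b ≡ -12212915. Check v ∈ {∞, 2, 3, 5, 11, 13, 19, 29, 31}.
v=∞: 1110265 > 0 and -12212915 < 0  ⇒  (a,b)_∞ = +1.
v=11: a=11^-4·(≡2), b=11^-7·(≡3) mod 11; (2|11)=-1, (3|11)=+1; (−1)^{-4·-7·5}·(-1)^-7·(+1)^-4 = -1.
v=2: v_2(a)=-10, v_2(b)=-14; units ≡ 1, 5 (mod 8); ε·ε+αω+βω = 0·0+-10·1+-14·0 ≡ 0  ⇒  (a,b)_2 = +1.
v=3: a=3^2·(≡1), b=3^10·(≡1) mod 3; (1|3)=+1, (1|3)=+1; (−1)^{2·10·1}·(+1)^10·(+1)^2 = +1.
v=31: a=31^1·(≡19), b=31^3·(≡25) mod 31; (19|31)=+1, (25|31)=+1; (−1)^{1·3·15}·(+1)^3·(+1)^1 = -1.
v=29: a=29^1·(≡24), b=29^3·(≡15) mod 29; (24|29)=+1, (15|29)=-1; (−1)^{1·3·14}·(+1)^3·(-1)^1 = -1.
v=19: a=19^3·(≡13), b=19^5·(≡16) mod 19; (13|19)=-1, (16|19)=+1; (−1)^{3·5·9}·(-1)^5·(+1)^3 = +1.
v=13: a=13^3·(≡11), b=13^5·(≡4) mod 13; (11|13)=-1, (4|13)=+1; (−1)^{3·5·6}·(-1)^5·(+1)^3 = -1.
v=5: a=5^5·(≡2), b=5^7·(≡2) mod 5; (2|5)=-1, (2|5)=-1; (−1)^{5·7·2}·(-1)^7·(-1)^5 = +1.
|Ram(1110265, -12212915)| = 4, even; anisotropic at {11, 13, 29, 31}.

[11, 13, 29, 31]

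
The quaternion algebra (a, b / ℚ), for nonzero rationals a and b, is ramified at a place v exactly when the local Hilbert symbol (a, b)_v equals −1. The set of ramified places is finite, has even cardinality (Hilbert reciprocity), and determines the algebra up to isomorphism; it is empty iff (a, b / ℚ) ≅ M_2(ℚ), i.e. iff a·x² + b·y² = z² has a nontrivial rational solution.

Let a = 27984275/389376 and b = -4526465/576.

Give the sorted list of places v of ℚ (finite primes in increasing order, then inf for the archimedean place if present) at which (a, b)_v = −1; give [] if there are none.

[2, 11, 29, 31]

(a, b) ≡ (11, -4526465) mod (ℚ^×)²; places V = {2, 3, 5, 11, 13, 19, 29, 31, 53, ∞}.
(a,b)_19: α=0, u≡16; β=1, v≡1 (mod 19); (16|19)=+1, (1|19)=+1; sign (−1)^0·+1^1·+1^0 = +1.
(a,b)_29: α=2, u≡19; β=1, v≡9 (mod 29); (19|29)=-1, (9|29)=+1; sign (−1)^0·-1^1·+1^2 = -1.
(a,b)_13: α=-2, u≡11; β=0, v≡11 (mod 13); (11|13)=-1, (11|13)=-1; sign (−1)^0·-1^0·-1^-2 = +1.
(a,b)_53: α=0, u≡17; β=1, v≡41 (mod 53); (17|53)=+1, (41|53)=-1; sign (−1)^0·+1^1·-1^0 = +1.
(a,b)_∞: sgn(11)=+, sgn(-4526465)=−, so +1.
(a,b)_2: α=-8, β=-6; u≡3, v≡7 (mod 8); ε(u)ε(v)=1·1, αω(v)=-8·0, βω(u)=-6·1; sum ≡ 1  ⇒  -1.
(a,b)_11: α=3, u≡9; β=0, v≡6 (mod 11); (9|11)=+1, (6|11)=-1; sign (−1)^0·+1^0·-1^3 = -1.
(a,b)_5: α=2, u≡1; β=1, v≡2 (mod 5); (1|5)=+1, (2|5)=-1; sign (−1)^0·+1^1·-1^2 = +1.
(a,b)_3: α=-2, u≡2; β=-2, v≡1 (mod 3); (2|3)=-1, (1|3)=+1; sign (−1)^0·-1^-2·+1^-2 = +1.
(a,b)_31: α=0, u≡3; β=1, v≡29 (mod 31); (3|31)=-1, (29|31)=-1; sign (−1)^0·-1^1·-1^0 = -1.
|Ram(11, -4526465)| = 4, even; anisotropic at {2, 11, 29, 31}.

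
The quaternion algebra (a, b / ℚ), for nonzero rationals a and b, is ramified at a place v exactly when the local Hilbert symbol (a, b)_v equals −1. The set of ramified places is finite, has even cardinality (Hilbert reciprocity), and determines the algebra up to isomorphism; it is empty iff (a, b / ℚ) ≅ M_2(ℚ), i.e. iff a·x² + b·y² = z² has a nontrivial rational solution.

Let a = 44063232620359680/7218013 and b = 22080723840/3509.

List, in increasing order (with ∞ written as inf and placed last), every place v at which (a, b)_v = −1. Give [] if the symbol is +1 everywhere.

Mod squares: a ≡ 638435, b ≡ 3079510. Check v ∈ {∞, 2, 3, 5, 7, 11, 13, 17, 19, 29, 37, 41}.
v=7: a=7^1·(≡4), b=7^1·(≡4) mod 7; (4|7)=+1, (4|7)=+1; (−1)^{1·1·3}·(+1)^1·(+1)^1 = -1.
v=13: a=13^2·(≡5), b=13^0·(≡7) mod 13; (5|13)=-1, (7|13)=-1; (−1)^{2·0·6}·(-1)^0·(-1)^2 = +1.
v=41: a=41^2·(≡24), b=41^1·(≡9) mod 41; (24|41)=-1, (9|41)=+1; (−1)^{2·1·20}·(-1)^1·(+1)^2 = -1.
v=11: a=11^-4·(≡10), b=11^-2·(≡3) mod 11; (10|11)=-1, (3|11)=+1; (−1)^{-4·-2·5}·(-1)^-2·(+1)^-4 = +1.
v=∞: 638435 > 0 and 3079510 > 0  ⇒  (a,b)_∞ = +1.
v=3: a=3^4·(≡2), b=3^2·(≡1) mod 3; (2|3)=-1, (1|3)=+1; (−1)^{4·2·1}·(-1)^2·(+1)^4 = +1.
v=37: a=37^1·(≡13), b=37^1·(≡14) mod 37; (13|37)=-1, (14|37)=-1; (−1)^{1·1·18}·(-1)^1·(-1)^1 = +1.
v=2: v_2(a)=12, v_2(b)=7; units ≡ 3, 3 (mod 8); ε·ε+αω+βω = 1·1+12·1+7·1 ≡ 0  ⇒  (a,b)_2 = +1.
v=5: a=5^1·(≡2), b=5^1·(≡2) mod 5; (2|5)=-1, (2|5)=-1; (−1)^{1·1·2}·(-1)^1·(-1)^1 = +1.
v=29: a=29^-1·(≡25), b=29^-1·(≡2) mod 29; (25|29)=+1, (2|29)=-1; (−1)^{-1·-1·14}·(+1)^-1·(-1)^-1 = -1.
v=19: a=19^2·(≡4), b=19^2·(≡1) mod 19; (4|19)=+1, (1|19)=+1; (−1)^{2·2·9}·(+1)^2·(+1)^2 = +1.
v=17: a=17^-1·(≡2), b=17^0·(≡3) mod 17; (2|17)=+1, (3|17)=-1; (−1)^{-1·0·8}·(+1)^0·(-1)^-1 = -1.
|Ram(638435, 3079510)| = 4, even; anisotropic at {7, 17, 29, 41}.

[7, 17, 29, 41]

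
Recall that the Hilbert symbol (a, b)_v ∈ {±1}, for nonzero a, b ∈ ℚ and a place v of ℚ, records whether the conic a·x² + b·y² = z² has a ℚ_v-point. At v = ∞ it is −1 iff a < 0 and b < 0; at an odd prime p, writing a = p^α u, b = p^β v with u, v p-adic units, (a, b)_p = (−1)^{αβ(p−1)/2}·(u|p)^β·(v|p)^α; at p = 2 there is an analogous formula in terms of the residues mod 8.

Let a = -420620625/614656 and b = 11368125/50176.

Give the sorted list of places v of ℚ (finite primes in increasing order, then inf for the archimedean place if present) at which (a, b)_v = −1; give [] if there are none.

Mod squares: a ≡ -74777, b ≡ 2021. Check v ∈ {∞, 2, 3, 5, 7, 37, 43, 47}.
v=7: a=7^-4·(≡4), b=7^-2·(≡3) mod 7; (4|7)=+1, (3|7)=-1; (−1)^{-4·-2·3}·(+1)^-2·(-1)^-4 = +1.
v=5: a=5^4·(≡2), b=5^4·(≡4) mod 5; (2|5)=-1, (4|5)=+1; (−1)^{4·4·2}·(-1)^4·(+1)^4 = +1.
v=47: a=47^1·(≡34), b=47^1·(≡44) mod 47; (34|47)=+1, (44|47)=-1; (−1)^{1·1·23}·(+1)^1·(-1)^1 = +1.
v=∞: -74777 < 0 and 2021 > 0  ⇒  (a,b)_∞ = +1.
v=43: a=43^1·(≡17), b=43^1·(≡15) mod 43; (17|43)=+1, (15|43)=+1; (−1)^{1·1·21}·(+1)^1·(+1)^1 = -1.
v=2: v_2(a)=-8, v_2(b)=-10; units ≡ 7, 5 (mod 8); ε·ε+αω+βω = 1·0+-8·1+-10·0 ≡ 0  ⇒  (a,b)_2 = +1.
v=37: a=37^1·(≡32), b=37^0·(≡15) mod 37; (32|37)=-1, (15|37)=-1; (−1)^{1·0·18}·(-1)^0·(-1)^1 = -1.
v=3: a=3^2·(≡1), b=3^2·(≡2) mod 3; (1|3)=+1, (2|3)=-1; (−1)^{2·2·1}·(+1)^2·(-1)^2 = +1.
Ram(-74777, 2021) = {37, 43}; no ℚ_37-point on the conic.

[37, 43]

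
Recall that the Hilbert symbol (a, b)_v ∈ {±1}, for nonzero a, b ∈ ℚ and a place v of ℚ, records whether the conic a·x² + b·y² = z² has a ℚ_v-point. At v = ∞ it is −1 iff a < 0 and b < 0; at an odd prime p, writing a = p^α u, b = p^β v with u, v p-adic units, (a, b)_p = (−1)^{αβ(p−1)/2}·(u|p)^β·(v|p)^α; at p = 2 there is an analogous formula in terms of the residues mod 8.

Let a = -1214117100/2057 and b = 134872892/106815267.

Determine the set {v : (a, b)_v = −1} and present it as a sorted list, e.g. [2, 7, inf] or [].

(a, b) ≡ (-52003, 141) mod (ℚ^×)²; places V = {2, 3, 5, 7, 11, 13, 17, 19, 23, 47, ∞}.
(a,b)_19: α=1, u≡18; β=0, v≡8 (mod 19); (18|19)=-1, (8|19)=-1; sign (−1)^0·-1^0·-1^1 = -1.
(a,b)_47: α=0, u≡33; β=1, v≡16 (mod 47); (33|47)=-1, (16|47)=+1; sign (−1)^0·-1^1·+1^0 = -1.
(a,b)_5: α=2, u≡3; β=0, v≡1 (mod 5); (3|5)=-1, (1|5)=+1; sign (−1)^0·-1^0·+1^2 = +1.
(a,b)_13: α=0, u≡4; β=-2, v≡7 (mod 13); (4|13)=+1, (7|13)=-1; sign (−1)^0·+1^-2·-1^0 = +1.
(a,b)_∞: sgn(-52003)=−, sgn(141)=+, so +1.
(a,b)_11: α=-2, u≡4; β=4, v≡3 (mod 11); (4|11)=+1, (3|11)=+1; sign (−1)^0·+1^4·+1^-2 = +1.
(a,b)_23: α=1, u≡6; β=0, v≡18 (mod 23); (6|23)=+1, (18|23)=+1; sign (−1)^0·+1^0·+1^1 = +1.
(a,b)_17: α=-1, u≡9; β=-2, v≡10 (mod 17); (9|17)=+1, (10|17)=-1; sign (−1)^0·+1^-2·-1^-1 = -1.
(a,b)_2: α=2, β=2; u≡5, v≡5 (mod 8); ε(u)ε(v)=0·0, αω(v)=2·1, βω(u)=2·1; sum ≡ 0  ⇒  +1.
(a,b)_3: α=4, u≡2; β=-7, v≡2 (mod 3); (2|3)=-1, (2|3)=-1; sign (−1)^0·-1^-7·-1^4 = -1.
(a,b)_7: α=3, u≡3; β=2, v≡4 (mod 7); (3|7)=-1, (4|7)=+1; sign (−1)^0·-1^2·+1^3 = +1.
|Ram(-52003, 141)| = 4, even; anisotropic at {3, 17, 19, 47}.

[3, 17, 19, 47]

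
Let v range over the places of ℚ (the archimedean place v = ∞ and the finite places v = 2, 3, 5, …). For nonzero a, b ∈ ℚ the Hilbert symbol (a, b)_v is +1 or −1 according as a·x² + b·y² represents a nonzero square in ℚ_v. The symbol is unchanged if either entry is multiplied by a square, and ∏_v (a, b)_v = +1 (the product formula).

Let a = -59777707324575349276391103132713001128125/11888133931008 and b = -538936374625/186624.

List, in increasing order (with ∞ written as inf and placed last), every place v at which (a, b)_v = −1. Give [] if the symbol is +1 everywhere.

(a, b) ≡ (-48802215, -105985) mod (ℚ^×)²; places V = {2, 3, 5, 7, 11, 29, 31, 41, 43, 47, ∞}.
(a,b)_29: α=3, u≡16; β=0, v≡19 (mod 29); (16|29)=+1, (19|29)=-1; sign (−1)^0·+1^0·-1^3 = -1.
(a,b)_47: α=3, u≡13; β=1, v≡18 (mod 47); (13|47)=-1, (18|47)=+1; sign (−1)^1·-1^1·+1^3 = +1.
(a,b)_2: α=-26, β=-8; u≡1, v≡7 (mod 8); ε(u)ε(v)=0·1, αω(v)=-26·0, βω(u)=-8·0; sum ≡ 0  ⇒  +1.
(a,b)_41: α=8, u≡34; β=3, v≡8 (mod 41); (34|41)=-1, (8|41)=+1; sign (−1)^0·-1^3·+1^8 = -1.
(a,b)_7: α=1, u≡5; β=0, v≡4 (mod 7); (5|7)=-1, (4|7)=+1; sign (−1)^0·-1^0·+1^1 = +1.
(a,b)_5: α=5, u≡3; β=3, v≡2 (mod 5); (3|5)=-1, (2|5)=-1; sign (−1)^0·-1^3·-1^5 = +1.
(a,b)_31: α=1, u≡1; β=0, v≡2 (mod 31); (1|31)=+1, (2|31)=+1; sign (−1)^0·+1^0·+1^1 = +1.
(a,b)_11: α=9, u≡8; β=3, v≡3 (mod 11); (8|11)=-1, (3|11)=+1; sign (−1)^1·-1^3·+1^9 = +1.
(a,b)_∞: sgn(-48802215)=−, sgn(-105985)=−, so -1.
(a,b)_43: α=2, u≡42; β=0, v≡21 (mod 43); (42|43)=-1, (21|43)=+1; sign (−1)^0·-1^0·+1^2 = +1.
(a,b)_3: α=-11, u≡2; β=-6, v≡2 (mod 3); (2|3)=-1, (2|3)=-1; sign (−1)^0·-1^-6·-1^-11 = -1.
(-48802215, -105985 / ℚ) ramifies at {3, 29, 41, ∞}: a division algebra.

[3, 29, 41, inf]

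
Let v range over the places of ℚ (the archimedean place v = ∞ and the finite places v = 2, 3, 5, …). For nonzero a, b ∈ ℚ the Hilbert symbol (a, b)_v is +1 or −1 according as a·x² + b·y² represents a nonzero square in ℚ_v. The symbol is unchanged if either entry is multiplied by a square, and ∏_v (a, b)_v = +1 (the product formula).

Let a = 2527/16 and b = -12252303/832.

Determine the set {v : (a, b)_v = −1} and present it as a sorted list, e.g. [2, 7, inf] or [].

Mod squares: a ≡ 7, b ≡ -91. Check v ∈ {∞, 2, 3, 7, 13, 19}.
v=∞: 7 > 0 and -91 < 0  ⇒  (a,b)_∞ = +1.
v=19: a=19^2·(≡4), b=19^0·(≡5) mod 19; (4|19)=+1, (5|19)=+1; (−1)^{2·0·9}·(+1)^0·(+1)^2 = +1.
v=2: v_2(a)=-4, v_2(b)=-6; units ≡ 7, 5 (mod 8); ε·ε+αω+βω = 1·0+-4·1+-6·0 ≡ 0  ⇒  (a,b)_2 = +1.
v=3: a=3^0·(≡1), b=3^6·(≡2) mod 3; (1|3)=+1, (2|3)=-1; (−1)^{0·6·1}·(+1)^6·(-1)^0 = +1.
v=13: a=13^0·(≡6), b=13^-1·(≡11) mod 13; (6|13)=-1, (11|13)=-1; (−1)^{0·-1·6}·(-1)^-1·(-1)^0 = -1.
v=7: a=7^1·(≡2), b=7^5·(≡1) mod 7; (2|7)=+1, (1|7)=+1; (−1)^{1·5·3}·(+1)^5·(+1)^1 = -1.
Ram(7, -91) = {7, 13}; no ℚ_7-point on the conic.

[7, 13]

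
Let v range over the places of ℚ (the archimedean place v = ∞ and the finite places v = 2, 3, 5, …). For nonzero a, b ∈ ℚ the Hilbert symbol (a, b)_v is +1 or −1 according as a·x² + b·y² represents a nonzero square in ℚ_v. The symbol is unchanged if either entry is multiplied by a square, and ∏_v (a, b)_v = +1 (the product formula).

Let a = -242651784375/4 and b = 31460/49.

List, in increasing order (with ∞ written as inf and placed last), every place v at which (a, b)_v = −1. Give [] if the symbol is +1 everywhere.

[3, 5, 11, 17]

(a, b) ≡ (-255255, 65) mod (ℚ^×)²; places V = {2, 3, 5, 7, 11, 13, 17, ∞}.
(a,b)_2: α=-2, β=2; u≡1, v≡1 (mod 8); ε(u)ε(v)=0·0, αω(v)=-2·0, βω(u)=2·0; sum ≡ 0  ⇒  +1.
(a,b)_13: α=3, u≡5; β=1, v≡8 (mod 13); (5|13)=-1, (8|13)=-1; sign (−1)^0·-1^1·-1^3 = +1.
(a,b)_3: α=3, u≡1; β=0, v≡2 (mod 3); (1|3)=+1, (2|3)=-1; sign (−1)^0·+1^0·-1^3 = -1.
(a,b)_7: α=1, u≡5; β=-2, v≡2 (mod 7); (5|7)=-1, (2|7)=+1; sign (−1)^0·-1^-2·+1^1 = +1.
(a,b)_11: α=1, u≡9; β=2, v≡8 (mod 11); (9|11)=+1, (8|11)=-1; sign (−1)^0·+1^2·-1^1 = -1.
(a,b)_5: α=5, u≡1; β=1, v≡3 (mod 5); (1|5)=+1, (3|5)=-1; sign (−1)^0·+1^1·-1^5 = -1.
(a,b)_17: α=1, u≡15; β=0, v≡12 (mod 17); (15|17)=+1, (12|17)=-1; sign (−1)^0·+1^0·-1^1 = -1.
(a,b)_∞: sgn(-255255)=−, sgn(65)=+, so +1.
|Ram(-255255, 65)| = 4, even; anisotropic at {3, 5, 11, 17}.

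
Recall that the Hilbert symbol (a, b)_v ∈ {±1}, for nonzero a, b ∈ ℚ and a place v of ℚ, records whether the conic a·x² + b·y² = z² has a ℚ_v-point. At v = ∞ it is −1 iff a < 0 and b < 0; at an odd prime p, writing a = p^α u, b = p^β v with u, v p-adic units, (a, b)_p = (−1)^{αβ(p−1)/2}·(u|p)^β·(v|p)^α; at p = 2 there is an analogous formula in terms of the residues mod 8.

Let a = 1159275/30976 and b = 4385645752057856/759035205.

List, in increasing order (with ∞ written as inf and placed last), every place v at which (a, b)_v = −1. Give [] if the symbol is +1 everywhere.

(a, b) ≡ (46371, 41470) mod (ℚ^×)²; places V = {2, 3, 5, 11, 13, 19, 23, 29, 37, 41, ∞}.
(a,b)_19: α=0, u≡11; β=2, v≡3 (mod 19); (11|19)=+1, (3|19)=-1; sign (−1)^0·+1^2·-1^0 = +1.
(a,b)_∞: sgn(46371)=+, sgn(41470)=+, so +1.
(a,b)_11: α=-2, u≡6; β=1, v≡7 (mod 11); (6|11)=-1, (7|11)=-1; sign (−1)^0·-1^1·-1^-2 = -1.
(a,b)_41: α=1, u≡11; β=0, v≡24 (mod 41); (11|41)=-1, (24|41)=-1; sign (−1)^0·-1^0·-1^1 = -1.
(a,b)_13: α=1, u≡6; β=3, v≡8 (mod 13); (6|13)=-1, (8|13)=-1; sign (−1)^0·-1^3·-1^1 = +1.
(a,b)_3: α=1, u≡1; β=-4, v≡1 (mod 3); (1|3)=+1, (1|3)=+1; sign (−1)^0·+1^-4·+1^1 = +1.
(a,b)_37: α=0, u≡4; β=-4, v≡1 (mod 37); (4|37)=+1, (1|37)=+1; sign (−1)^0·+1^-4·+1^0 = +1.
(a,b)_23: α=0, u≡8; β=2, v≡2 (mod 23); (8|23)=+1, (2|23)=+1; sign (−1)^0·+1^2·+1^0 = +1.
(a,b)_5: α=2, u≡1; β=-1, v≡1 (mod 5); (1|5)=+1, (1|5)=+1; sign (−1)^0·+1^-1·+1^2 = +1.
(a,b)_29: α=1, u≡25; β=1, v≡28 (mod 29); (25|29)=+1, (28|29)=+1; sign (−1)^0·+1^1·+1^1 = +1.
(a,b)_2: α=-8, β=15; u≡3, v≡7 (mod 8); ε(u)ε(v)=1·1, αω(v)=-8·0, βω(u)=15·1; sum ≡ 0  ⇒  +1.
|Ram(46371, 41470)| = 2, even; anisotropic at {11, 41}.

[11, 41]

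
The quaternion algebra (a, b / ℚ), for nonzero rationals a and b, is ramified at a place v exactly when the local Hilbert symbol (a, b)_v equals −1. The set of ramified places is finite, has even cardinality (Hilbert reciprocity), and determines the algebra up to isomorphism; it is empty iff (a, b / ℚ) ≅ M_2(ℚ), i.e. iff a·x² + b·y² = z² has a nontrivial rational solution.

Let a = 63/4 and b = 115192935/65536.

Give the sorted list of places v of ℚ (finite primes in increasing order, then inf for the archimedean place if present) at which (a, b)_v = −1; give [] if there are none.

[2, 5, 11, 17]

(a, b) ≡ (7, 935) mod (ℚ^×)²; places V = {2, 3, 5, 7, 11, 13, 17, ∞}.
(a,b)_13: α=0, u≡6; β=2, v≡4 (mod 13); (6|13)=-1, (4|13)=+1; sign (−1)^0·-1^2·+1^0 = +1.
(a,b)_2: α=-2, β=-16; u≡7, v≡7 (mod 8); ε(u)ε(v)=1·1, αω(v)=-2·0, βω(u)=-16·0; sum ≡ 1  ⇒  -1.
(a,b)_11: α=0, u≡2; β=1, v≡7 (mod 11); (2|11)=-1, (7|11)=-1; sign (−1)^0·-1^1·-1^0 = -1.
(a,b)_3: α=2, u≡1; β=6, v≡2 (mod 3); (1|3)=+1, (2|3)=-1; sign (−1)^0·+1^6·-1^2 = +1.
(a,b)_7: α=1, u≡4; β=0, v≡2 (mod 7); (4|7)=+1, (2|7)=+1; sign (−1)^0·+1^0·+1^1 = +1.
(a,b)_5: α=0, u≡2; β=1, v≡2 (mod 5); (2|5)=-1, (2|5)=-1; sign (−1)^0·-1^1·-1^0 = -1.
(a,b)_17: α=0, u≡3; β=1, v≡8 (mod 17); (3|17)=-1, (8|17)=+1; sign (−1)^0·-1^1·+1^0 = -1.
(a,b)_∞: sgn(7)=+, sgn(935)=+, so +1.
(7, 935 / ℚ) ramifies at {2, 5, 11, 17}: a division algebra.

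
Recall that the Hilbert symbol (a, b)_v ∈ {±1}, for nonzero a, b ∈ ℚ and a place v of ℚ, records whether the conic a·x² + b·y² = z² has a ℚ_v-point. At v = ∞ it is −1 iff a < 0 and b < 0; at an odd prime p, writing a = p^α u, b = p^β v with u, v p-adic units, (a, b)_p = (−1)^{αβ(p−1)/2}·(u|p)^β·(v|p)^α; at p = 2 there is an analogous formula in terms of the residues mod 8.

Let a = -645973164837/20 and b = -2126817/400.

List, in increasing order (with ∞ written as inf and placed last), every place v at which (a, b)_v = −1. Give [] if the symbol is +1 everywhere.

[2, 3, 5, inf]

Mod squares: a ≡ -62985, b ≡ -217. Check v ∈ {∞, 2, 3, 5, 7, 11, 13, 17, 19, 31}.
v=2: v_2(a)=-2, v_2(b)=-4; units ≡ 7, 7 (mod 8); ε·ε+αω+βω = 1·1+-2·0+-4·0 ≡ 1  ⇒  (a,b)_2 = -1.
v=3: a=3^3·(≡2), b=3^4·(≡2) mod 3; (2|3)=-1, (2|3)=-1; (−1)^{3·4·1}·(-1)^4·(-1)^3 = -1.
v=5: a=5^-1·(≡2), b=5^-2·(≡3) mod 5; (2|5)=-1, (3|5)=-1; (−1)^{-1·-2·2}·(-1)^-2·(-1)^-1 = -1.
v=∞: -62985 < 0 and -217 < 0  ⇒  (a,b)_∞ = -1.
v=7: a=7^2·(≡4), b=7^1·(≡4) mod 7; (4|7)=+1, (4|7)=+1; (−1)^{2·1·3}·(+1)^1·(+1)^2 = +1.
v=31: a=31^2·(≡10), b=31^1·(≡22) mod 31; (10|31)=+1, (22|31)=-1; (−1)^{2·1·15}·(+1)^1·(-1)^2 = +1.
v=17: a=17^1·(≡9), b=17^0·(≡4) mod 17; (9|17)=+1, (4|17)=+1; (−1)^{1·0·8}·(+1)^0·(+1)^1 = +1.
v=19: a=19^1·(≡8), b=19^0·(≡5) mod 19; (8|19)=-1, (5|19)=+1; (−1)^{1·0·9}·(-1)^0·(+1)^1 = +1.
v=11: a=11^2·(≡4), b=11^2·(≡3) mod 11; (4|11)=+1, (3|11)=+1; (−1)^{2·2·5}·(+1)^2·(+1)^2 = +1.
v=13: a=13^1·(≡9), b=13^0·(≡10) mod 13; (9|13)=+1, (10|13)=+1; (−1)^{1·0·6}·(+1)^0·(+1)^1 = +1.
Ram(-62985, -217) = {2, 3, 5, ∞}; no ℚ_2-point on the conic.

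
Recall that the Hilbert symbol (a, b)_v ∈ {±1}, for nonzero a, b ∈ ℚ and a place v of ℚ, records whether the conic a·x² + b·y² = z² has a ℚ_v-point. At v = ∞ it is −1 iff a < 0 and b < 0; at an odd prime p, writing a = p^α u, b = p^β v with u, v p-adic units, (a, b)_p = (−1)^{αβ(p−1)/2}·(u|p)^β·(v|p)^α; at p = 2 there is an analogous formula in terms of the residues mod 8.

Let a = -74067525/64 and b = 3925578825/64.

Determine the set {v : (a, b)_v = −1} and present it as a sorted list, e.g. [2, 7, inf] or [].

[31, 41]

(a, b) ≡ (-329189, 17447017) mod (ℚ^×)²; places V = {2, 3, 5, 7, 31, 37, 41, 53, ∞}.
(a,b)_2: α=-6, β=-6; u≡3, v≡1 (mod 8); ε(u)ε(v)=1·0, αω(v)=-6·0, βω(u)=-6·1; sum ≡ 0  ⇒  +1.
(a,b)_5: α=2, u≡1; β=2, v≡2 (mod 5); (1|5)=+1, (2|5)=-1; sign (−1)^0·+1^2·-1^2 = +1.
(a,b)_31: α=1, u≡25; β=1, v≡8 (mod 31); (25|31)=+1, (8|31)=+1; sign (−1)^1·+1^1·+1^1 = -1.
(a,b)_37: α=1, u≡31; β=1, v≡22 (mod 37); (31|37)=-1, (22|37)=-1; sign (−1)^0·-1^1·-1^1 = +1.
(a,b)_∞: sgn(-329189)=−, sgn(17447017)=+, so +1.
(a,b)_7: α=1, u≡6; β=1, v≡4 (mod 7); (6|7)=-1, (4|7)=+1; sign (−1)^1·-1^1·+1^1 = +1.
(a,b)_53: α=0, u≡17; β=1, v≡36 (mod 53); (17|53)=+1, (36|53)=+1; sign (−1)^0·+1^1·+1^0 = +1.
(a,b)_41: α=1, u≡15; β=1, v≡25 (mod 41); (15|41)=-1, (25|41)=+1; sign (−1)^0·-1^1·+1^1 = -1.
(a,b)_3: α=2, u≡1; β=2, v≡1 (mod 3); (1|3)=+1, (1|3)=+1; sign (−1)^0·+1^2·+1^2 = +1.
|Ram(-329189, 17447017)| = 2, even; anisotropic at {31, 41}.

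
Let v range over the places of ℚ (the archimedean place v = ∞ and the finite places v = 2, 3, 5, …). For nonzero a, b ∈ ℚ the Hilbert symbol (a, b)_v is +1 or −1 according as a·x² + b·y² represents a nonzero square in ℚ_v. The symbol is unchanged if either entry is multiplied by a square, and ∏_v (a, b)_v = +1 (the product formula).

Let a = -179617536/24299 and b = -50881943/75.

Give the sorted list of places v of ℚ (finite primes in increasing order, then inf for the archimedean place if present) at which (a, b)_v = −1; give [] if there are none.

[2, 37, 41, inf]

(a, b) ≡ (-17501, -3115221) mod (ℚ^×)²; places V = {2, 3, 5, 7, 11, 19, 31, 37, 41, 43, 47, ∞}.
(a,b)_41: α=0, u≡22; β=1, v≡5 (mod 41); (22|41)=-1, (5|41)=+1; sign (−1)^0·-1^1·+1^0 = -1.
(a,b)_11: α=-1, u≡5; β=0, v≡1 (mod 11); (5|11)=+1, (1|11)=+1; sign (−1)^0·+1^0·+1^-1 = +1.
(a,b)_37: α=1, u≡35; β=0, v≡13 (mod 37); (35|37)=-1, (13|37)=-1; sign (−1)^0·-1^0·-1^1 = -1.
(a,b)_19: α=0, u≡5; β=1, v≡4 (mod 19); (5|19)=+1, (4|19)=+1; sign (−1)^0·+1^1·+1^0 = +1.
(a,b)_43: α=1, u≡10; β=1, v≡22 (mod 43); (10|43)=+1, (22|43)=-1; sign (−1)^1·+1^1·-1^1 = +1.
(a,b)_47: α=-2, u≡44; β=0, v≡31 (mod 47); (44|47)=-1, (31|47)=-1; sign (−1)^0·-1^0·-1^-2 = +1.
(a,b)_3: α=2, u≡1; β=-1, v≡1 (mod 3); (1|3)=+1, (1|3)=+1; sign (−1)^0·+1^-1·+1^2 = +1.
(a,b)_5: α=0, u≡1; β=-2, v≡4 (mod 5); (1|5)=+1, (4|5)=+1; sign (−1)^0·+1^-2·+1^0 = +1.
(a,b)_2: α=8, β=0; u≡3, v≡3 (mod 8); ε(u)ε(v)=1·1, αω(v)=8·1, βω(u)=0·1; sum ≡ 1  ⇒  -1.
(a,b)_∞: sgn(-17501)=−, sgn(-3115221)=−, so -1.
(a,b)_7: α=2, u≡6; β=2, v≡3 (mod 7); (6|7)=-1, (3|7)=-1; sign (−1)^0·-1^2·-1^2 = +1.
(a,b)_31: α=0, u≡19; β=1, v≡17 (mod 31); (19|31)=+1, (17|31)=-1; sign (−1)^0·+1^1·-1^0 = +1.
Ram(-17501, -3115221) = {2, 37, 41, ∞}; no ℚ_2-point on the conic.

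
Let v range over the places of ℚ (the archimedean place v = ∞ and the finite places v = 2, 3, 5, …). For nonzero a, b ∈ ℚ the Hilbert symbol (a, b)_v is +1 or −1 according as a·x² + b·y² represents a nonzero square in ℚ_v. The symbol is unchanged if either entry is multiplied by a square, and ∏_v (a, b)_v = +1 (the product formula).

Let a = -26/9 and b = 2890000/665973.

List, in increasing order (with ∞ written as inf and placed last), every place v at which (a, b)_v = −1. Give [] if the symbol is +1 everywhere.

[2, 11]

(a, b) ≡ (-26, 77) mod (ℚ^×)²; places V = {2, 3, 5, 7, 11, 13, 17, 31, ∞}.
(a,b)_3: α=-2, u≡1; β=-2, v≡2 (mod 3); (1|3)=+1, (2|3)=-1; sign (−1)^0·+1^-2·-1^-2 = +1.
(a,b)_13: α=1, u≡7; β=0, v≡1 (mod 13); (7|13)=-1, (1|13)=+1; sign (−1)^0·-1^0·+1^1 = +1.
(a,b)_11: α=0, u≡2; β=-1, v≡8 (mod 11); (2|11)=-1, (8|11)=-1; sign (−1)^0·-1^-1·-1^0 = -1.
(a,b)_17: α=0, u≡16; β=2, v≡15 (mod 17); (16|17)=+1, (15|17)=+1; sign (−1)^0·+1^2·+1^0 = +1.
(a,b)_31: α=0, u≡4; β=-2, v≡22 (mod 31); (4|31)=+1, (22|31)=-1; sign (−1)^0·+1^-2·-1^0 = +1.
(a,b)_∞: sgn(-26)=−, sgn(77)=+, so +1.
(a,b)_5: α=0, u≡1; β=4, v≡3 (mod 5); (1|5)=+1, (3|5)=-1; sign (−1)^0·+1^4·-1^0 = +1.
(a,b)_7: α=0, u≡1; β=-1, v≡4 (mod 7); (1|7)=+1, (4|7)=+1; sign (−1)^0·+1^-1·+1^0 = +1.
(a,b)_2: α=1, β=4; u≡3, v≡5 (mod 8); ε(u)ε(v)=1·0, αω(v)=1·1, βω(u)=4·1; sum ≡ 1  ⇒  -1.
|Ram(-26, 77)| = 2, even; anisotropic at {2, 11}.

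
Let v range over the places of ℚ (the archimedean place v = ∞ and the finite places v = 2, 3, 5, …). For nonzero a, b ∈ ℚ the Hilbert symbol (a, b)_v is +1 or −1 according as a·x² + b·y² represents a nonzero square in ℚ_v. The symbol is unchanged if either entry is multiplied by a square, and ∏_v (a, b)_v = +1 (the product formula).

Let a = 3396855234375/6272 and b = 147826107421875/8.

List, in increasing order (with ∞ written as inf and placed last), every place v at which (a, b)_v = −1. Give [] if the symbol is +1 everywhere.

[3, 47]

(a, b) ≡ (30, 470) mod (ℚ^×)²; places V = {2, 3, 5, 7, 47, ∞}.
(a,b)_7: α=-2, u≡4; β=0, v≡1 (mod 7); (4|7)=+1, (1|7)=+1; sign (−1)^0·+1^0·+1^-2 = +1.
(a,b)_∞: sgn(30)=+, sgn(470)=+, so +1.
(a,b)_3: α=9, u≡1; β=6, v≡2 (mod 3); (1|3)=+1, (2|3)=-1; sign (−1)^0·+1^6·-1^9 = -1.
(a,b)_2: α=-7, β=-3; u≡7, v≡3 (mod 8); ε(u)ε(v)=1·1, αω(v)=-7·1, βω(u)=-3·0; sum ≡ 0  ⇒  +1.
(a,b)_5: α=7, u≡1; β=9, v≡4 (mod 5); (1|5)=+1, (4|5)=+1; sign (−1)^0·+1^9·+1^7 = +1.
(a,b)_47: α=2, u≡44; β=3, v≡26 (mod 47); (44|47)=-1, (26|47)=-1; sign (−1)^0·-1^3·-1^2 = -1.
Ram(30, 470) = {3, 47}; no ℚ_3-point on the conic.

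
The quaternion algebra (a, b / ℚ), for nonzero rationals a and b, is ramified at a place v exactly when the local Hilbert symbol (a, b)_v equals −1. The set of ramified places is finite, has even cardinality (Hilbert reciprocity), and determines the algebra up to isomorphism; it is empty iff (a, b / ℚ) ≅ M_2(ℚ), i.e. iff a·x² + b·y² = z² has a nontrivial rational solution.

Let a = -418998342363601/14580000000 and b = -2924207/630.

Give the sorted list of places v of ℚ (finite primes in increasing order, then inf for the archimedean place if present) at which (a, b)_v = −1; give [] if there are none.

[5, 11, 13, inf]

Mod squares: a ≡ -5, b ≡ -10010. Check v ∈ {∞, 2, 3, 5, 7, 11, 13}.
v=7: a=7^2·(≡1), b=7^-1·(≡6) mod 7; (1|7)=+1, (6|7)=-1; (−1)^{2·-1·3}·(+1)^-1·(-1)^2 = +1.
v=∞: -5 < 0 and -10010 < 0  ⇒  (a,b)_∞ = -1.
v=5: a=5^-7·(≡1), b=5^-1·(≡3) mod 5; (1|5)=+1, (3|5)=-1; (−1)^{-7·-1·2}·(+1)^-1·(-1)^-7 = -1.
v=11: a=11^6·(≡2), b=11^3·(≡1) mod 11; (2|11)=-1, (1|11)=+1; (−1)^{6·3·5}·(-1)^3·(+1)^6 = -1.
v=13: a=13^6·(≡7), b=13^3·(≡10) mod 13; (7|13)=-1, (10|13)=+1; (−1)^{6·3·6}·(-1)^3·(+1)^6 = -1.
v=2: v_2(a)=-8, v_2(b)=-1; units ≡ 3, 3 (mod 8); ε·ε+αω+βω = 1·1+-8·1+-1·1 ≡ 0  ⇒  (a,b)_2 = +1.
v=3: a=3^-6·(≡1), b=3^-2·(≡1) mod 3; (1|3)=+1, (1|3)=+1; (−1)^{-6·-2·1}·(+1)^-2·(+1)^-6 = +1.
Ram(-5, -10010) = {5, 11, 13, ∞}; no ℚ_5-point on the conic.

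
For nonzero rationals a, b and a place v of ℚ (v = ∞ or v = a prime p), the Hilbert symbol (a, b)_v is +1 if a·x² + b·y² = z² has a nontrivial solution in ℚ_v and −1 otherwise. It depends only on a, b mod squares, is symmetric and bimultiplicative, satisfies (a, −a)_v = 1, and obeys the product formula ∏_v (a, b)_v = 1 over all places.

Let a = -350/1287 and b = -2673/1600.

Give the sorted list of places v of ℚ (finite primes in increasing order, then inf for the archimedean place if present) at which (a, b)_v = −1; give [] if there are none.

(a, b) ≡ (-2002, -33) mod (ℚ^×)²; places V = {2, 3, 5, 7, 11, 13, ∞}.
(a,b)_5: α=2, u≡3; β=-2, v≡3 (mod 5); (3|5)=-1, (3|5)=-1; sign (−1)^0·-1^-2·-1^2 = +1.
(a,b)_7: α=1, u≡1; β=0, v≡2 (mod 7); (1|7)=+1, (2|7)=+1; sign (−1)^0·+1^0·+1^1 = +1.
(a,b)_2: α=1, β=-6; u≡7, v≡7 (mod 8); ε(u)ε(v)=1·1, αω(v)=1·0, βω(u)=-6·0; sum ≡ 1  ⇒  -1.
(a,b)_11: α=-1, u≡5; β=1, v≡2 (mod 11); (5|11)=+1, (2|11)=-1; sign (−1)^1·+1^1·-1^-1 = +1.
(a,b)_13: α=-1, u≡5; β=0, v≡5 (mod 13); (5|13)=-1, (5|13)=-1; sign (−1)^0·-1^0·-1^-1 = -1.
(a,b)_3: α=-2, u≡2; β=5, v≡1 (mod 3); (2|3)=-1, (1|3)=+1; sign (−1)^0·-1^5·+1^-2 = -1.
(a,b)_∞: sgn(-2002)=−, sgn(-33)=−, so -1.
Ram(-2002, -33) = {2, 3, 13, ∞}; no ℚ_2-point on the conic.

[2, 3, 13, inf]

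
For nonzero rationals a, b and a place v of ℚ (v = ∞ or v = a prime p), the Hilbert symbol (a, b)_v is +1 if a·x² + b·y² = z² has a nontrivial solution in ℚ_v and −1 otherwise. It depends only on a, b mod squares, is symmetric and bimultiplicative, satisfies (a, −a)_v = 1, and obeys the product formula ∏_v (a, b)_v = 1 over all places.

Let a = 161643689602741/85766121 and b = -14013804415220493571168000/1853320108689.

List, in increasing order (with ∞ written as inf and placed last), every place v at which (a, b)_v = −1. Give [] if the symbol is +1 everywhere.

Mod squares: a ≡ 1189, b ≡ -56695. Check v ∈ {∞, 2, 3, 5, 7, 13, 17, 23, 29, 41}.
v=∞: 1189 > 0 and -56695 < 0  ⇒  (a,b)_∞ = +1.
v=29: a=29^1·(≡14), b=29^1·(≡27) mod 29; (14|29)=-1, (27|29)=-1; (−1)^{1·1·14}·(-1)^1·(-1)^1 = +1.
v=5: a=5^0·(≡1), b=5^3·(≡4) mod 5; (1|5)=+1, (4|5)=+1; (−1)^{0·3·2}·(+1)^3·(+1)^0 = +1.
v=2: v_2(a)=0, v_2(b)=8; units ≡ 5, 1 (mod 8); ε·ε+αω+βω = 0·0+0·0+8·1 ≡ 0  ⇒  (a,b)_2 = +1.
v=3: a=3^-6·(≡1), b=3^-8·(≡2) mod 3; (1|3)=+1, (2|3)=-1; (−1)^{-6·-8·1}·(+1)^-8·(-1)^-6 = +1.
v=23: a=23^4·(≡18), b=23^5·(≡10) mod 23; (18|23)=+1, (10|23)=-1; (−1)^{4·5·11}·(+1)^5·(-1)^4 = +1.
v=13: a=13^0·(≡5), b=13^2·(≡7) mod 13; (5|13)=-1, (7|13)=-1; (−1)^{0·2·6}·(-1)^2·(-1)^0 = +1.
v=41: a=41^3·(≡24), b=41^4·(≡4) mod 41; (24|41)=-1, (4|41)=+1; (−1)^{3·4·20}·(-1)^4·(+1)^3 = +1.
v=7: a=7^-6·(≡3), b=7^-10·(≡6) mod 7; (3|7)=-1, (6|7)=-1; (−1)^{-6·-10·3}·(-1)^-10·(-1)^-6 = +1.
v=17: a=17^2·(≡9), b=17^3·(≡12) mod 17; (9|17)=+1, (12|17)=-1; (−1)^{2·3·8}·(+1)^3·(-1)^2 = +1.
Every local symbol is +1, so the conic 1189·x² + -56695·y² = z² has ℚ_v-points for all v and hence a ℚ-point; (a, b / ℚ) ≅ M_2(ℚ).

[]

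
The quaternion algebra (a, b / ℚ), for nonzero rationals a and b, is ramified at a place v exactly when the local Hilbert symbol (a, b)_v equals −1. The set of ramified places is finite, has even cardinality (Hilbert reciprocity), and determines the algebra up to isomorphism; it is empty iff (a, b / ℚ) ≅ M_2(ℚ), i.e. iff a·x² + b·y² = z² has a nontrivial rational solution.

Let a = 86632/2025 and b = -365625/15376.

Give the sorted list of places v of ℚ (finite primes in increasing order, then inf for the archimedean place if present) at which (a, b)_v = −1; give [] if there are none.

Mod squares: a ≡ 442, b ≡ -65. Check v ∈ {∞, 2, 3, 5, 7, 13, 17, 31}.
v=7: a=7^2·(≡2), b=7^0·(≡5) mod 7; (2|7)=+1, (5|7)=-1; (−1)^{2·0·3}·(+1)^0·(-1)^2 = +1.
v=13: a=13^1·(≡6), b=13^1·(≡2) mod 13; (6|13)=-1, (2|13)=-1; (−1)^{1·1·6}·(-1)^1·(-1)^1 = +1.
v=17: a=17^1·(≡15), b=17^0·(≡12) mod 17; (15|17)=+1, (12|17)=-1; (−1)^{1·0·8}·(+1)^0·(-1)^1 = -1.
v=2: v_2(a)=3, v_2(b)=-4; units ≡ 5, 7 (mod 8); ε·ε+αω+βω = 0·1+3·0+-4·1 ≡ 0  ⇒  (a,b)_2 = +1.
v=5: a=5^-2·(≡2), b=5^5·(≡3) mod 5; (2|5)=-1, (3|5)=-1; (−1)^{-2·5·2}·(-1)^5·(-1)^-2 = -1.
v=31: a=31^0·(≡8), b=31^-2·(≡9) mod 31; (8|31)=+1, (9|31)=+1; (−1)^{0·-2·15}·(+1)^-2·(+1)^0 = +1.
v=3: a=3^-4·(≡1), b=3^2·(≡1) mod 3; (1|3)=+1, (1|3)=+1; (−1)^{-4·2·1}·(+1)^2·(+1)^-4 = +1.
v=∞: 442 > 0 and -65 < 0  ⇒  (a,b)_∞ = +1.
Ram(442, -65) = {5, 17}; no ℚ_5-point on the conic.

[5, 17]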